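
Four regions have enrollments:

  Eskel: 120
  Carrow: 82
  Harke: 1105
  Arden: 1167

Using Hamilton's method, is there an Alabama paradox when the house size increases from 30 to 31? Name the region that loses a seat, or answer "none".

At 30 seats: Eskel 2, Carrow 1, Harke 13, Arden 14.
At 31 seats: Eskel 1, Carrow 1, Harke 14, Arden 15.
Eskel drops from 2 to 1.

Eskel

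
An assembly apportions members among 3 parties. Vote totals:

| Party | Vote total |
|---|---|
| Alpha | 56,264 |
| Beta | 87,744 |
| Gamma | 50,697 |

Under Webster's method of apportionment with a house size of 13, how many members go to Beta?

6

Standard divisor 194705/13 ≈ 14977.308; standard quotas: Alpha 3.757, Beta 5.858, Gamma 3.385.
Rounding to the nearest integer gives Alpha 4, Beta 6, Gamma 3 — total 13, matching the house size, so no adjustment is needed.
Beta receives 6.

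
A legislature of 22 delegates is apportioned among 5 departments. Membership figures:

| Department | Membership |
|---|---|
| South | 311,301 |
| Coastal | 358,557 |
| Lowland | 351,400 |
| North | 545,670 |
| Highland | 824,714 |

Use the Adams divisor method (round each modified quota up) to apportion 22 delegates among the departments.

South 3, Coastal 4, Lowland 3, North 5, Highland 7

Standard divisor 2391642/22 ≈ 108711; standard quotas: South 2.864, Coastal 3.298, Lowland 3.232, North 5.019, Highland 7.586.
Rounding up gives 3, 4, 4, 6, 8 = 25 seats, so the divisor must be adjusted.
With modified divisor 118700: modified quotas South 2.623, Coastal 3.021, Lowland 2.960, North 4.597, Highland 6.948.
Rounding up: South 3, Coastal 4, Lowland 3, North 5, Highland 7 (total 22).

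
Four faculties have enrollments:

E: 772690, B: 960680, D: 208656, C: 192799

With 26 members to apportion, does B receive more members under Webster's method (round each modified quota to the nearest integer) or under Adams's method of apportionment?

Webster: E 9, B 12, D 3, C 2.
Adams: E 9, B 11, D 3, C 3.
B gets 12 under Webster and 11 under Adams.

Webster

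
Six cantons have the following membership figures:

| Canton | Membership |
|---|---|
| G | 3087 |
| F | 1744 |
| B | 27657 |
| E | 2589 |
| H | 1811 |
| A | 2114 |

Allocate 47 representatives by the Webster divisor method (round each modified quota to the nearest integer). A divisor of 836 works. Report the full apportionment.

With modified divisor 836: modified quotas G 3.693, F 2.086, B 33.083, E 3.097, H 2.166, A 2.529.
Rounding to the nearest integer: G 4, F 2, B 33, E 3, H 2, A 3 (total 47).

G 4, F 2, B 33, E 3, H 2, A 3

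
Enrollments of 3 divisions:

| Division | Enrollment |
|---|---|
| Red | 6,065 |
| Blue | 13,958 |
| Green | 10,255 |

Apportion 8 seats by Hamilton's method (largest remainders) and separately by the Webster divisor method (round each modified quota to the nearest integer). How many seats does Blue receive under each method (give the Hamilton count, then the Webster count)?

Hamilton: Red 1, Blue 4, Green 3.
Webster: Red 2, Blue 3, Green 3.
Blue gets 4 under Hamilton and 3 under Webster.

4 and 3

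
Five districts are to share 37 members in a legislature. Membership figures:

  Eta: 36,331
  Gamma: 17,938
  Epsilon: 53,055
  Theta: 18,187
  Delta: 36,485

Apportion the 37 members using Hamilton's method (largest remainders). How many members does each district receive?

The standard divisor is 161996/37 ≈ 4378.27.
Standard quotas: Eta 8.2980, Gamma 4.0971, Epsilon 12.1178, Theta 4.1539, Delta 8.3332.
Lower quotas: Eta 8, Gamma 4, Epsilon 12, Theta 4, Delta 8 (sum 36, leaving 1 seat).
Remainders in descending order: Delta 0.3332, Eta 0.2980, Theta 0.1539, Epsilon 0.1178, Gamma 0.0971.
The surplus seat goes to Delta.

Eta 8, Gamma 4, Epsilon 12, Theta 4, Delta 9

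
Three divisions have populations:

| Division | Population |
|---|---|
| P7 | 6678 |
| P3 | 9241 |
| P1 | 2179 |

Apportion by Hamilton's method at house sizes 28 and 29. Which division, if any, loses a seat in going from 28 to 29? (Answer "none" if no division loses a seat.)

At 28 seats: P7 10, P3 14, P1 4.
At 29 seats: P7 11, P3 15, P1 3.
P1 drops from 4 to 3.

P1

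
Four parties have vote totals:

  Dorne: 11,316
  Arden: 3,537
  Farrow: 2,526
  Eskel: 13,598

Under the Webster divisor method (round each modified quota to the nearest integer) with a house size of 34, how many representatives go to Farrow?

Standard divisor 30977/34 ≈ 911.088; standard quotas: Dorne 12.420, Arden 3.882, Farrow 2.773, Eskel 14.925.
Rounding to the nearest integer gives Dorne 12, Arden 4, Farrow 3, Eskel 15 — total 34, matching the house size, so no adjustment is needed.
Farrow receives 3.

3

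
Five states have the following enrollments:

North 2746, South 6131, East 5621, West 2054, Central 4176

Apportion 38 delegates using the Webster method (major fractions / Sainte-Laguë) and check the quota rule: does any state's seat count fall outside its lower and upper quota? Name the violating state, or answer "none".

Standard quotas: North 5.034, South 11.240, East 10.305, West 3.766, Central 7.656.
Webster allocation: North 5, South 11, East 10, West 4, Central 8.
Every allocation lies between the lower and upper quota.

none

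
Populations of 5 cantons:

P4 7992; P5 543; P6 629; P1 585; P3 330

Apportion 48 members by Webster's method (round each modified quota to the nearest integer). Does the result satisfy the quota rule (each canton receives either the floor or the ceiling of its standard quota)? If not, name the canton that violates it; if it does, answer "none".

P4

Standard quotas: P4 38.061, P5 2.586, P6 2.996, P1 2.786, P3 1.572.
Webster allocation: P4 37, P5 3, P6 3, P1 3, P3 2.
P4 has quota 38.061 (lower 38, upper 39) but receives 37 — outside the quota interval.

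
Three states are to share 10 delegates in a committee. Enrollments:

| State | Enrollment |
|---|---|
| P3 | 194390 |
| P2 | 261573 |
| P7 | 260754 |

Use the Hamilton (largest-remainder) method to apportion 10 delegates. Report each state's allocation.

The standard divisor is 716717/10 ≈ 71671.7.
Standard quotas: P3 2.7122, P2 3.6496, P7 3.6382.
Lower quotas: P3 2, P2 3, P7 3 (sum 8, leaving 2 seats).
Remainders in descending order: P3 0.7122, P2 0.6496, P7 0.6382.
Largest remainders: P3, P2 receive the extra seats.

P3: 3; P2: 4; P7: 3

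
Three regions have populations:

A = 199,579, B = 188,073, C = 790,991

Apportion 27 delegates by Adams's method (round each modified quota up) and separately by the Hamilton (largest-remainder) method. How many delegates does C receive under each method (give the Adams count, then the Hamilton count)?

17 and 18

Adams: A 5, B 5, C 17.
Hamilton: A 5, B 4, C 18.
C gets 17 under Adams and 18 under Hamilton.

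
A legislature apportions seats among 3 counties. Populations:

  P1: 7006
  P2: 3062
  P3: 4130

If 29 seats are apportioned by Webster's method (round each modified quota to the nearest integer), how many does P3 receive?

9

Standard divisor 14198/29 ≈ 489.586; standard quotas: P1 14.310, P2 6.254, P3 8.436.
Rounding to the nearest integer gives 14, 6, 8 = 28 seats, so the divisor must be adjusted.
With modified divisor 484.5: modified quotas P1 14.460, P2 6.320, P3 8.524.
Rounding to the nearest integer: P1 14, P2 6, P3 9 (total 29).
P3 receives 9.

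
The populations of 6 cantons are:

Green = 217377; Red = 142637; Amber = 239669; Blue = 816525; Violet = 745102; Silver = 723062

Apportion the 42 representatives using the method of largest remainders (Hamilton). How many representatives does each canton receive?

Green 3, Red 2, Amber 3, Blue 12, Violet 11, Silver 11

The standard divisor is 2884372/42 ≈ 68675.524.
Standard quotas: Green 3.1653, Red 2.0770, Amber 3.4899, Blue 11.8896, Violet 10.8496, Silver 10.5287.
Lower quotas: Green 3, Red 2, Amber 3, Blue 11, Violet 10, Silver 10 (sum 39, leaving 3 seats).
Remainders in descending order: Blue 0.8896, Violet 0.8496, Silver 0.5287, Amber 0.4899, Green 0.1653, Red 0.0770.
Largest remainders: Blue, Violet, Silver receive the extra seats.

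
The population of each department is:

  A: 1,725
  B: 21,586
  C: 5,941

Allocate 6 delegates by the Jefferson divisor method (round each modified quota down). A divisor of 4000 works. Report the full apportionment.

With modified divisor 4000: modified quotas A 0.431, B 5.396, C 1.485.
Rounding down: A 0, B 5, C 1 (total 6).

A 0, B 5, C 1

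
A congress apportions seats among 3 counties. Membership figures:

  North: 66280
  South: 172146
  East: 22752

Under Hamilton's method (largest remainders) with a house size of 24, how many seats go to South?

16

Total 261178; standard divisor 261178/24 ≈ 10882.417.
Standard quotas: North 6.0906, South 15.8187, East 2.0907.
Lower quotas: North 6, South 15, East 2 (sum 23, leaving 1 seat).
Remainders in descending order: South 0.8187, East 0.0907, North 0.0906.
Largest remainder: South receives the extra seat.
South receives 16.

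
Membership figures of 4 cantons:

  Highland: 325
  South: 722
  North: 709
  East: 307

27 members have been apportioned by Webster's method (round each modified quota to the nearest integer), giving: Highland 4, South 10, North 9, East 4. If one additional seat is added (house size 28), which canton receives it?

North

Priority for the next seat is population ÷ (current seats + 0.5).
Priorities: Highland 72.222, South 68.762, North 74.632, East 68.222.
Highest priority: North.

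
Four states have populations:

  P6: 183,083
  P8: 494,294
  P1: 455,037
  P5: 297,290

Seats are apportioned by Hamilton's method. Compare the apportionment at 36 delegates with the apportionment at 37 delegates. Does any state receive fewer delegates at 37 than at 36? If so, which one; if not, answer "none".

P5

At 36 seats: P6 5, P8 12, P1 11, P5 8.
At 37 seats: P6 5, P8 13, P1 12, P5 7.
P5 drops from 8 to 7.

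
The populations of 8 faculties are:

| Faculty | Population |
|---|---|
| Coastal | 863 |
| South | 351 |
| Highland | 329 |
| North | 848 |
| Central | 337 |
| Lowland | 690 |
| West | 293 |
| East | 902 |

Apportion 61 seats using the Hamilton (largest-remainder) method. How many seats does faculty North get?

11

Total 4613; standard divisor 4613/61 ≈ 75.623.
Standard quotas: Coastal 11.412, South 4.641, Highland 4.351, North 11.214, Central 4.456, Lowland 9.124, West 3.874, East 11.928.
Lower quotas: Coastal 11, South 4, Highland 4, North 11, Central 4, Lowland 9, West 3, East 11 (sum 57, leaving 4 seats).
Remainders in descending order: East 0.928, West 0.874, South 0.641, Central 0.456, Coastal 0.412, Highland 0.351, North 0.214, Lowland 0.124.
Largest remainders: East, West, South, Central receive the extra seats.
North receives 11.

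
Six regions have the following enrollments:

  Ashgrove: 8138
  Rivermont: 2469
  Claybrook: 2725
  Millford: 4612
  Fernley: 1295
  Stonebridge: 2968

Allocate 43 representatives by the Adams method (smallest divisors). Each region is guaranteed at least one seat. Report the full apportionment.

Standard divisor 22207/43 ≈ 516.442; standard quotas: Ashgrove 15.758, Rivermont 4.781, Claybrook 5.276, Millford 8.930, Fernley 2.508, Stonebridge 5.747.
Rounding up gives 16, 5, 6, 9, 3, 6 = 45 seats, so the divisor must be adjusted.
With modified divisor 560: modified quotas Ashgrove 14.532, Rivermont 4.409, Claybrook 4.866, Millford 8.236, Fernley 2.312, Stonebridge 5.300.
Rounding up: Ashgrove 15, Rivermont 5, Claybrook 5, Millford 9, Fernley 3, Stonebridge 6 (total 43).

Ashgrove: 15, Rivermont: 5, Claybrook: 5, Millford: 9, Fernley: 3, Stonebridge: 6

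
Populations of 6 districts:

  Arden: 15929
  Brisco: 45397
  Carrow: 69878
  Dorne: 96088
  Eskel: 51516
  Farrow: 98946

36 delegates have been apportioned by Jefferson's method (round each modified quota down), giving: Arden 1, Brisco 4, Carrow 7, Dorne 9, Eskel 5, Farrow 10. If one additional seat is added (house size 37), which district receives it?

Dorne

Priority for the next seat is population ÷ (current seats + 1).
Priorities: Arden 7964.500, Brisco 9079.400, Carrow 8734.750, Dorne 9608.800, Eskel 8586.000, Farrow 8995.091.
Highest priority: Dorne.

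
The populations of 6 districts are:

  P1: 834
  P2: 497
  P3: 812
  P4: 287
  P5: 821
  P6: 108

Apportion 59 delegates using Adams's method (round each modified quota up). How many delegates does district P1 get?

15

Standard divisor 3359/59 ≈ 56.932; standard quotas: P1 14.649, P2 8.730, P3 14.263, P4 5.041, P5 14.421, P6 1.897.
Rounding up gives 15, 9, 15, 6, 15, 2 = 62 seats, so the divisor must be adjusted.
With modified divisor 59: modified quotas P1 14.136, P2 8.424, P3 13.763, P4 4.864, P5 13.915, P6 1.831.
Rounding up: P1 15, P2 9, P3 14, P4 5, P5 14, P6 2 (total 59).
P1 receives 15.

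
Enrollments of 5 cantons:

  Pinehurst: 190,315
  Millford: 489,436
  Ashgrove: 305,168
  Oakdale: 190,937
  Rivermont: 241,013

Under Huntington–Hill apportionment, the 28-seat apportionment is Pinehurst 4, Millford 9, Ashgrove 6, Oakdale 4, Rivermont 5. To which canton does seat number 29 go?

Millford

Priority for the next seat is population ÷ (√(s·(s+1))).
Priorities: Pinehurst 42555.728, Millford 51591.084, Ashgrove 47088.445, Oakdale 42694.811, Rivermont 44002.752.
Highest priority: Millford.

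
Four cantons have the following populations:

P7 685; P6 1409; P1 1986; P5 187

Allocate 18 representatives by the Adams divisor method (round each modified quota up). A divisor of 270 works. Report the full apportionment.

P7 3, P6 6, P1 8, P5 1

With modified divisor 270: modified quotas P7 2.537, P6 5.219, P1 7.356, P5 0.693.
Rounding up: P7 3, P6 6, P1 8, P5 1 (total 18).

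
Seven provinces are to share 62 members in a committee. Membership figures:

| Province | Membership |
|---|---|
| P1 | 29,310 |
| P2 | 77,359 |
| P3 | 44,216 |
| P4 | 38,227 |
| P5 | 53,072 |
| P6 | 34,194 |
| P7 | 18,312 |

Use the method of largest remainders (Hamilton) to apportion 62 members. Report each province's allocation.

Standard divisor: 294690 ÷ 62 ≈ 4753.065.
Standard quotas: P1 6.1665, P2 16.2756, P3 9.3026, P4 8.0426, P5 11.1658, P6 7.1941, P7 3.8527.
Lower quotas: P1 6, P2 16, P3 9, P4 8, P5 11, P6 7, P7 3 (sum 60, leaving 2 seats).
Remainders in descending order: P7 0.8527, P3 0.3026, P2 0.2756, P6 0.1941, P1 0.1665, P5 0.1658, P4 0.0426.
Largest remainders: P7, P3 receive the extra seats.

P1=6, P2=16, P3=10, P4=8, P5=11, P6=7, P7=4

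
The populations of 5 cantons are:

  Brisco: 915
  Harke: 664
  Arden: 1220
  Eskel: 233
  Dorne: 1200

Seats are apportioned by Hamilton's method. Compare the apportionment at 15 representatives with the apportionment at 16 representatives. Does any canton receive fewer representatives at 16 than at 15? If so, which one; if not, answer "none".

Harke

At 15 seats: Brisco 3, Harke 3, Arden 4, Eskel 1, Dorne 4.
At 16 seats: Brisco 3, Harke 2, Arden 5, Eskel 1, Dorne 5.
Harke drops from 3 to 2.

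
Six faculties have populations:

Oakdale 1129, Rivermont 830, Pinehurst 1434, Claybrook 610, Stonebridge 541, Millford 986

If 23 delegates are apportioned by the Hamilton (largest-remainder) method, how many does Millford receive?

Total 5530; standard divisor 5530/23 ≈ 240.435.
Standard quotas: Oakdale 4.696, Rivermont 3.452, Pinehurst 5.964, Claybrook 2.537, Stonebridge 2.250, Millford 4.101.
Lower quotas: Oakdale 4, Rivermont 3, Pinehurst 5, Claybrook 2, Stonebridge 2, Millford 4 (sum 20, leaving 3 seats).
Remainders in descending order: Pinehurst 0.964, Oakdale 0.696, Claybrook 0.537, Rivermont 0.452, Stonebridge 0.250, Millford 0.101.
The surplus seats go to Pinehurst, Oakdale, Claybrook.
Millford receives 4.

4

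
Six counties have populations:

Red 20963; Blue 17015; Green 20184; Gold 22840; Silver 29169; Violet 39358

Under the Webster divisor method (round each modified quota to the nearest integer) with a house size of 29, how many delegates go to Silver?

Standard divisor 149529/29 ≈ 5156.172; standard quotas: Red 4.066, Blue 3.300, Green 3.915, Gold 4.430, Silver 5.657, Violet 7.633.
Rounding to the nearest integer gives Red 4, Blue 3, Green 4, Gold 4, Silver 6, Violet 8 — total 29, matching the house size, so no adjustment is needed.
Silver receives 6.

6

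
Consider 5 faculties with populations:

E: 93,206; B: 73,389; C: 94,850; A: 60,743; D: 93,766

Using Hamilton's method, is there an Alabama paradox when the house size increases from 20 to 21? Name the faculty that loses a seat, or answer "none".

At 20 seats: E 4, B 4, C 5, A 3, D 4.
At 21 seats: E 5, B 3, C 5, A 3, D 5.
B drops from 4 to 3.

B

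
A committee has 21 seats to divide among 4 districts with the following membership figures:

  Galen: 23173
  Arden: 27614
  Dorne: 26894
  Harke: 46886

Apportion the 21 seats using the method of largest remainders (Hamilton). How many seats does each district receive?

Galen 4, Arden 5, Dorne 4, Harke 8

Standard divisor: 124567 ÷ 21 ≈ 5931.762.
Standard quotas: Galen 3.9066, Arden 4.6553, Dorne 4.5339, Harke 7.9042.
Lower quotas: Galen 3, Arden 4, Dorne 4, Harke 7 (sum 18, leaving 3 seats).
Remainders in descending order: Galen 0.9066, Harke 0.9042, Arden 0.6553, Dorne 0.5339.
The surplus seats go to Galen, Harke, Arden.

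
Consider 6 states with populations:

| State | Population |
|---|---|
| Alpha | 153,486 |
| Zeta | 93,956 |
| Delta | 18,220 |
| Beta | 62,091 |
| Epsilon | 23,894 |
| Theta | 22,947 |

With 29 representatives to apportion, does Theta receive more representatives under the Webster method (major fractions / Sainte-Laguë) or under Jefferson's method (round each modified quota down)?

Webster

Webster: Alpha 12, Zeta 7, Delta 1, Beta 5, Epsilon 2, Theta 2.
Jefferson: Alpha 13, Zeta 7, Delta 1, Beta 5, Epsilon 2, Theta 1.
Theta gets 2 under Webster and 1 under Jefferson.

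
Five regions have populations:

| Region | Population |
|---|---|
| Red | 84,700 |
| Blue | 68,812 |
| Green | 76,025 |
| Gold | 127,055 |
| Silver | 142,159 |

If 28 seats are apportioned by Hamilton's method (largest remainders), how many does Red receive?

5

Total 498751; standard divisor 498751/28 ≈ 17812.536.
Standard quotas: Red 4.7551, Blue 3.8631, Green 4.2681, Gold 7.1329, Silver 7.9808.
Lower quotas: Red 4, Blue 3, Green 4, Gold 7, Silver 7 (sum 25, leaving 3 seats).
Remainders in descending order: Silver 0.9808, Blue 0.8631, Red 0.7551, Green 0.2681, Gold 0.1329.
The surplus seats go to Silver, Blue, Red.
Red receives 5.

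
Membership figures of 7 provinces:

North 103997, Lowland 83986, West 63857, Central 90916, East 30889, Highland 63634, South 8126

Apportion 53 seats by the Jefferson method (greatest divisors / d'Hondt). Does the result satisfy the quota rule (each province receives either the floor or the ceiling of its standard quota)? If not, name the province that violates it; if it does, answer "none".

none

Standard quotas: North 12.375, Lowland 9.994, West 7.599, Central 10.818, East 3.676, Highland 7.572, South 0.967.
Jefferson allocation: North 13, Lowland 10, West 8, Central 11, East 3, Highland 7, South 1.
Every allocation lies between the lower and upper quota.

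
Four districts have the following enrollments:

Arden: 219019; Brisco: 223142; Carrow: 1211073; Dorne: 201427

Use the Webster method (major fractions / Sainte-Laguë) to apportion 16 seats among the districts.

Standard divisor 1854661/16 ≈ 115916.312; standard quotas: Arden 1.889, Brisco 1.925, Carrow 10.448, Dorne 1.738.
Rounding to the nearest integer gives Arden 2, Brisco 2, Carrow 10, Dorne 2 — total 16, matching the house size, so no adjustment is needed.

Arden: 2, Brisco: 2, Carrow: 10, Dorne: 2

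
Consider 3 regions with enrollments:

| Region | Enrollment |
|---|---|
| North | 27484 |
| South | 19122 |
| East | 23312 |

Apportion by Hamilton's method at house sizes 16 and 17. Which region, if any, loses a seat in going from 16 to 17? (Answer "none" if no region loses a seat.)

South

At 16 seats: North 6, South 5, East 5.
At 17 seats: North 7, South 4, East 6.
South drops from 5 to 4.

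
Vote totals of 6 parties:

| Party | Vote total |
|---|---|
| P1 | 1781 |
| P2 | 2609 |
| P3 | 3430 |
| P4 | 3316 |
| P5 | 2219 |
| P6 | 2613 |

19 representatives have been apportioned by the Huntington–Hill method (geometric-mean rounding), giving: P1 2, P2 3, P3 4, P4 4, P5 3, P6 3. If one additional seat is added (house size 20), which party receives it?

Priority for the next seat is population ÷ (√(s·(s+1))).
Priorities: P1 727.090, P2 753.153, P3 766.971, P4 741.480, P5 640.570, P6 754.308.
Highest priority: P3.

P3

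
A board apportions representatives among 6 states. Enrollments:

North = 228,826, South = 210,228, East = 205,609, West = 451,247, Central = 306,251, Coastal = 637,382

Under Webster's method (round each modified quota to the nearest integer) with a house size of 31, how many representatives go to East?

Standard divisor 2039543/31 ≈ 65791.71; standard quotas: North 3.478, South 3.195, East 3.125, West 6.859, Central 4.655, Coastal 9.688.
Rounding to the nearest integer gives North 3, South 3, East 3, West 7, Central 5, Coastal 10 — total 31, matching the house size, so no adjustment is needed.
East receives 3.

3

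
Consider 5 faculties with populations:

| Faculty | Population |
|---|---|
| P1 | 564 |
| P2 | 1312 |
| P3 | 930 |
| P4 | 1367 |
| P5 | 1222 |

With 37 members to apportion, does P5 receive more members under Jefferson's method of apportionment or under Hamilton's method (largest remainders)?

Jefferson: P1 4, P2 9, P3 6, P4 10, P5 8.
Hamilton: P1 4, P2 9, P3 6, P4 9, P5 9.
P5 gets 8 under Jefferson and 9 under Hamilton.

Hamilton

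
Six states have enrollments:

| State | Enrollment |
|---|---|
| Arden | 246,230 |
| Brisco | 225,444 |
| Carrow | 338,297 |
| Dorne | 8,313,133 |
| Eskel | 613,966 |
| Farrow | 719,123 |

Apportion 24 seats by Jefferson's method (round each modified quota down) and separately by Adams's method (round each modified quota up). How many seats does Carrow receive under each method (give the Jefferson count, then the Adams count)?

0 and 1

Jefferson: Arden 0, Brisco 0, Carrow 0, Dorne 22, Eskel 1, Farrow 1.
Adams: Arden 1, Brisco 1, Carrow 1, Dorne 17, Eskel 2, Farrow 2.
Carrow gets 0 under Jefferson and 1 under Adams.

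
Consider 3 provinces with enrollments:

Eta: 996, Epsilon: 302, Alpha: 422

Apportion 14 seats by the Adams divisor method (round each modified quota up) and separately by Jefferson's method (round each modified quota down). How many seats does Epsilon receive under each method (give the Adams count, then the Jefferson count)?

3 and 2

Adams: Eta 8, Epsilon 3, Alpha 3.
Jefferson: Eta 9, Epsilon 2, Alpha 3.
Epsilon gets 3 under Adams and 2 under Jefferson.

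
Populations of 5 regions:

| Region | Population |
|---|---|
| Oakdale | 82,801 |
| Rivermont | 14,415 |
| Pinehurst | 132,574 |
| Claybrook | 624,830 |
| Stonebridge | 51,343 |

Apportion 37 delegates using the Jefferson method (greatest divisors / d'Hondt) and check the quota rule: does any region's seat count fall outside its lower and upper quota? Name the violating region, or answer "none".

Standard quotas: Oakdale 3.382, Rivermont 0.589, Pinehurst 5.414, Claybrook 25.518, Stonebridge 2.097.
Jefferson allocation: Oakdale 3, Rivermont 0, Pinehurst 5, Claybrook 27, Stonebridge 2.
Claybrook has quota 25.518 (lower 25, upper 26) but receives 27 — outside the quota interval.

Claybrook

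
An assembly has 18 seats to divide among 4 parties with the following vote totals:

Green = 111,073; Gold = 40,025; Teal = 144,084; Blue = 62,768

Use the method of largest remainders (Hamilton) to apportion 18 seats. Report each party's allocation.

Green=6, Gold=2, Teal=7, Blue=3

Total 357950; standard divisor 357950/18 ≈ 19886.111.
Standard quotas: Green 5.5855, Gold 2.0127, Teal 7.2455, Blue 3.1564.
Lower quotas: Green 5, Gold 2, Teal 7, Blue 3 (sum 17, leaving 1 seat).
Remainders in descending order: Green 0.5855, Teal 0.2455, Blue 0.1564, Gold 0.0127.
Largest remainder: Green receives the extra seat.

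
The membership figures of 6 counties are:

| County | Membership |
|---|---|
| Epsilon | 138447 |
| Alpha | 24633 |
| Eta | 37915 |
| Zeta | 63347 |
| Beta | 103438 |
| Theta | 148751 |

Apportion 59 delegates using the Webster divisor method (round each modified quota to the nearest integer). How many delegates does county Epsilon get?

16

Standard divisor 516531/59 ≈ 8754.763; standard quotas: Epsilon 15.814, Alpha 2.814, Eta 4.331, Zeta 7.236, Beta 11.815, Theta 16.991.
Rounding to the nearest integer gives Epsilon 16, Alpha 3, Eta 4, Zeta 7, Beta 12, Theta 17 — total 59, matching the house size, so no adjustment is needed.
Epsilon receives 16.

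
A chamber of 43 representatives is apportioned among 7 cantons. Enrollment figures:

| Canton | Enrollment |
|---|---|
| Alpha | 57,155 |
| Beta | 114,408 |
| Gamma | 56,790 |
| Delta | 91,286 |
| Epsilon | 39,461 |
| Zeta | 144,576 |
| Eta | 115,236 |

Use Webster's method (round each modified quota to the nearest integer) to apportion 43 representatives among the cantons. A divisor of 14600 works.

With modified divisor 14600: modified quotas Alpha 3.915, Beta 7.836, Gamma 3.890, Delta 6.252, Epsilon 2.703, Zeta 9.902, Eta 7.893.
Rounding to the nearest integer: Alpha 4, Beta 8, Gamma 4, Delta 6, Epsilon 3, Zeta 10, Eta 8 (total 43).

Alpha: 4, Beta: 8, Gamma: 4, Delta: 6, Epsilon: 3, Zeta: 10, Eta: 8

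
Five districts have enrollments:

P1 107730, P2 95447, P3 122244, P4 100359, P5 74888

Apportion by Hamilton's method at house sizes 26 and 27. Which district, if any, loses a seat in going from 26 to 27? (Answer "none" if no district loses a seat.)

At 26 seats: P1 6, P2 5, P3 6, P4 5, P5 4.
At 27 seats: P1 6, P2 5, P3 7, P4 5, P5 4.
No district's allocation decreased.

none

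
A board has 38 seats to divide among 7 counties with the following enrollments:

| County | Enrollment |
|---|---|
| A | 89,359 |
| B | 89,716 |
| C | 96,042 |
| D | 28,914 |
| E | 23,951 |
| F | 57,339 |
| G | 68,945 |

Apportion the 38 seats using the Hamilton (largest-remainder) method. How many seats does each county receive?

Total 454266; standard divisor 454266/38 ≈ 11954.368.
Standard quotas: A 7.4750, B 7.5049, C 8.0341, D 2.4187, E 2.0035, F 4.7965, G 5.7673.
Lower quotas: A 7, B 7, C 8, D 2, E 2, F 4, G 5 (sum 35, leaving 3 seats).
Remainders in descending order: F 0.7965, G 0.7673, B 0.5049, A 0.4750, D 0.4187, C 0.0341, E 0.0035.
Largest remainders: F, G, B receive the extra seats.

A 7; B 8; C 8; D 2; E 2; F 5; G 6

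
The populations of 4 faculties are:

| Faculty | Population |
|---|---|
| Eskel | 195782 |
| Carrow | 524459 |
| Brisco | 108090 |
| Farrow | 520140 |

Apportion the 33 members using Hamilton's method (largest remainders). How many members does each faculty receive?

Eskel=5, Carrow=13, Brisco=2, Farrow=13

Standard divisor: 1348471 ÷ 33 ≈ 40862.758.
Standard quotas: Eskel 4.7912, Carrow 12.8346, Brisco 2.6452, Farrow 12.7290.
Lower quotas: Eskel 4, Carrow 12, Brisco 2, Farrow 12 (sum 30, leaving 3 seats).
Remainders in descending order: Carrow 0.8346, Eskel 0.7912, Farrow 0.7290, Brisco 0.6452.
The surplus seats go to Carrow, Eskel, Farrow.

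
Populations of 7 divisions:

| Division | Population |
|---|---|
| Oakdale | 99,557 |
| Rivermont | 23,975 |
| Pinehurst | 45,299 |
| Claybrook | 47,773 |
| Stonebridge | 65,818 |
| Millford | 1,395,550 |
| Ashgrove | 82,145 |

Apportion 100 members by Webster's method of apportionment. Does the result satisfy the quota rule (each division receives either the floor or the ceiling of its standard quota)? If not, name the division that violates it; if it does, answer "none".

Millford

Standard quotas: Oakdale 5.656, Rivermont 1.362, Pinehurst 2.574, Claybrook 2.714, Stonebridge 3.739, Millford 79.287, Ashgrove 4.667.
Webster allocation: Oakdale 6, Rivermont 1, Pinehurst 3, Claybrook 3, Stonebridge 4, Millford 78, Ashgrove 5.
Millford has quota 79.287 (lower 79, upper 80) but receives 78 — outside the quota interval.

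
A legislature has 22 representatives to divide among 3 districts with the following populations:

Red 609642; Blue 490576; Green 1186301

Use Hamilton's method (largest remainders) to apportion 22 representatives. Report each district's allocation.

Total 2286519; standard divisor 2286519/22 ≈ 103932.682.
Standard quotas: Red 5.8657, Blue 4.7201, Green 11.4141.
Lower quotas: Red 5, Blue 4, Green 11 (sum 20, leaving 2 seats).
Remainders in descending order: Red 0.8657, Blue 0.7201, Green 0.4141.
The surplus seats go to Red, Blue.

Red: 6, Blue: 5, Green: 11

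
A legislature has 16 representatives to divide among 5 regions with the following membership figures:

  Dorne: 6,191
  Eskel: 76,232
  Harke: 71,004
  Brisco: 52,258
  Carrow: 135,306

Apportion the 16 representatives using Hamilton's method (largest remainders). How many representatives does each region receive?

Total 340991; standard divisor 340991/16 ≈ 21311.938.
Standard quotas: Dorne 0.2905, Eskel 3.5770, Harke 3.3317, Brisco 2.4521, Carrow 6.3488.
Lower quotas: Dorne 0, Eskel 3, Harke 3, Brisco 2, Carrow 6 (sum 14, leaving 2 seats).
Remainders in descending order: Eskel 0.5770, Brisco 0.4521, Carrow 0.3488, Harke 0.3317, Dorne 0.2905.
The surplus seats go to Eskel, Brisco.

Dorne 0, Eskel 4, Harke 3, Brisco 3, Carrow 6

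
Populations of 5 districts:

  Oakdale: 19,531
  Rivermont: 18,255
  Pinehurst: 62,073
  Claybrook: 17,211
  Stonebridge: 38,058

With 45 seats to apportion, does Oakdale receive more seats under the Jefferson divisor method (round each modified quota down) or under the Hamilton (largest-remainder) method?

Hamilton

Jefferson: Oakdale 5, Rivermont 5, Pinehurst 19, Claybrook 5, Stonebridge 11.
Hamilton: Oakdale 6, Rivermont 5, Pinehurst 18, Claybrook 5, Stonebridge 11.
Oakdale gets 5 under Jefferson and 6 under Hamilton.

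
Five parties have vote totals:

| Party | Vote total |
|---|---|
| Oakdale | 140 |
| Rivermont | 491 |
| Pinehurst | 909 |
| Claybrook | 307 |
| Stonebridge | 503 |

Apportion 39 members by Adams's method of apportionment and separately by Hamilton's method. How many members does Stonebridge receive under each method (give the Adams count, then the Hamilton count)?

Adams: Oakdale 3, Rivermont 8, Pinehurst 15, Claybrook 5, Stonebridge 8.
Hamilton: Oakdale 2, Rivermont 8, Pinehurst 15, Claybrook 5, Stonebridge 9.
Stonebridge gets 8 under Adams and 9 under Hamilton.

8 and 9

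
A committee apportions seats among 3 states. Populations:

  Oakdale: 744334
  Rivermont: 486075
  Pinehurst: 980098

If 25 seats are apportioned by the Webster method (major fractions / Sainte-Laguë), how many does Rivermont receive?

6

Standard divisor 2210507/25 ≈ 88420.28; standard quotas: Oakdale 8.418, Rivermont 5.497, Pinehurst 11.085.
Rounding to the nearest integer gives 8, 5, 11 = 24 seats, so the divisor must be adjusted.
With modified divisor 88000: modified quotas Oakdale 8.458, Rivermont 5.524, Pinehurst 11.137.
Rounding to the nearest integer: Oakdale 8, Rivermont 6, Pinehurst 11 (total 25).
Rivermont receives 6.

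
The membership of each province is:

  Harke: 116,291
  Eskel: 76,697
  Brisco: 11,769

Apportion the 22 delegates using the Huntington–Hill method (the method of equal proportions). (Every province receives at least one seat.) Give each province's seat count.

Harke: 13; Eskel: 8; Brisco: 1

With divisor 9175: modified quotas Harke 12.675, Eskel 8.359, Brisco 1.283.
Geometric-mean thresholds: Harke √(12·13)=12.490, Eskel √(8·9)=8.485, Brisco √(1·2)=1.414.
Each quota rounded against its threshold gives Harke 13, Eskel 8, Brisco 1 (total 22).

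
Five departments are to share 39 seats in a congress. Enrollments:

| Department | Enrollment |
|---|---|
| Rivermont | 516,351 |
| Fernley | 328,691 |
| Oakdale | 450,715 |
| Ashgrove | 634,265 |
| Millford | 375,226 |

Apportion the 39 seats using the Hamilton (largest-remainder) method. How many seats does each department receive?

Rivermont 9, Fernley 5, Oakdale 8, Ashgrove 11, Millford 6

The standard divisor is 2305248/39 ≈ 59108.923.
Standard quotas: Rivermont 8.7356, Fernley 5.5608, Oakdale 7.6252, Ashgrove 10.7304, Millford 6.3480.
Lower quotas: Rivermont 8, Fernley 5, Oakdale 7, Ashgrove 10, Millford 6 (sum 36, leaving 3 seats).
Remainders in descending order: Rivermont 0.7356, Ashgrove 0.7304, Oakdale 0.6252, Fernley 0.5608, Millford 0.3480.
Largest remainders: Rivermont, Ashgrove, Oakdale receive the extra seats.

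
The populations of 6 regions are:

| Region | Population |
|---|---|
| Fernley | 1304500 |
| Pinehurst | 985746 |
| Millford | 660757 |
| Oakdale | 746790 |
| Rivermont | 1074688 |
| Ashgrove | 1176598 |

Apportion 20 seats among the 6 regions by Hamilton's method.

Fernley 4, Pinehurst 3, Millford 2, Oakdale 3, Rivermont 4, Ashgrove 4

Standard divisor: 5949079 ÷ 20 ≈ 297453.95.
Standard quotas: Fernley 4.3856, Pinehurst 3.3139, Millford 2.2214, Oakdale 2.5106, Rivermont 3.6130, Ashgrove 3.9556.
Lower quotas: Fernley 4, Pinehurst 3, Millford 2, Oakdale 2, Rivermont 3, Ashgrove 3 (sum 17, leaving 3 seats).
Remainders in descending order: Ashgrove 0.9556, Rivermont 0.6130, Oakdale 0.5106, Fernley 0.3856, Pinehurst 0.3139, Millford 0.2214.
Largest remainders: Ashgrove, Rivermont, Oakdale receive the extra seats.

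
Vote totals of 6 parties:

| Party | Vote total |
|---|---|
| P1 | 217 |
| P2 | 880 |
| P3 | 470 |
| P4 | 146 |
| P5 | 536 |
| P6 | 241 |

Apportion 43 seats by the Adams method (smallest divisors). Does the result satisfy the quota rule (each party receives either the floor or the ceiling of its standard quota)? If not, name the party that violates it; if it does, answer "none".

Standard quotas: P1 3.747, P2 15.197, P3 8.116, P4 2.521, P5 9.256, P6 4.162.
Adams allocation: P1 4, P2 15, P3 8, P4 3, P5 9, P6 4.
Every allocation lies between the lower and upper quota.

none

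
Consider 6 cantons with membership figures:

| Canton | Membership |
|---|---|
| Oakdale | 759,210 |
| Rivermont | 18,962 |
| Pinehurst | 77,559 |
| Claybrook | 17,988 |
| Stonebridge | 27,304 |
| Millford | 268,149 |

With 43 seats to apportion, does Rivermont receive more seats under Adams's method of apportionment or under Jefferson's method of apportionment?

Adams: Oakdale 27, Rivermont 1, Pinehurst 3, Claybrook 1, Stonebridge 1, Millford 10.
Jefferson: Oakdale 29, Rivermont 0, Pinehurst 3, Claybrook 0, Stonebridge 1, Millford 10.
Rivermont gets 1 under Adams and 0 under Jefferson.

Adams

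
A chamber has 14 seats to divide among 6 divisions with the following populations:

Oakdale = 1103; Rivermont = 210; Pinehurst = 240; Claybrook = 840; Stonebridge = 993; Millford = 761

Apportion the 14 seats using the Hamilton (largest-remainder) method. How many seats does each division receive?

Total 4147; standard divisor 4147/14 ≈ 296.214.
Standard quotas: Oakdale 3.724, Rivermont 0.709, Pinehurst 0.810, Claybrook 2.836, Stonebridge 3.352, Millford 2.569.
Lower quotas: Oakdale 3, Rivermont 0, Pinehurst 0, Claybrook 2, Stonebridge 3, Millford 2 (sum 10, leaving 4 seats).
Remainders in descending order: Claybrook 0.836, Pinehurst 0.810, Oakdale 0.724, Rivermont 0.709, Millford 0.569, Stonebridge 0.352.
The surplus seats go to Claybrook, Pinehurst, Oakdale, Rivermont.

Oakdale 4, Rivermont 1, Pinehurst 1, Claybrook 3, Stonebridge 3, Millford 2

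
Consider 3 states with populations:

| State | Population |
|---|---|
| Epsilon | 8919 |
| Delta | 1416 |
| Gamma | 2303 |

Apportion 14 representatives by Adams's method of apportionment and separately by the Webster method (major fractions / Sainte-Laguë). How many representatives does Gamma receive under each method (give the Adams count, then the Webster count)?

Adams: Epsilon 9, Delta 2, Gamma 3.
Webster: Epsilon 10, Delta 2, Gamma 2.
Gamma gets 3 under Adams and 2 under Webster.

3 and 2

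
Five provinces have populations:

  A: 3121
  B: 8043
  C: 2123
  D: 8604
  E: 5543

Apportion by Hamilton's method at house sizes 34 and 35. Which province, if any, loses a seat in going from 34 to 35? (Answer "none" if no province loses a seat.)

At 34 seats: A 4, B 10, C 2, D 11, E 7.
At 35 seats: A 4, B 10, C 3, D 11, E 7.
No province's allocation decreased.

none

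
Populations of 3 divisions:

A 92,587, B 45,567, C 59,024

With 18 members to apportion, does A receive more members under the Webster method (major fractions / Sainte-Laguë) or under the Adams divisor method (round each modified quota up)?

Webster

Webster: A 9, B 4, C 5.
Adams: A 8, B 4, C 6.
A gets 9 under Webster and 8 under Adams.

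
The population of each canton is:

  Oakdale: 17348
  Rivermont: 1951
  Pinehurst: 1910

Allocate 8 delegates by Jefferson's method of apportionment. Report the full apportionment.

Oakdale 8, Rivermont 0, Pinehurst 0

Standard divisor 21209/8 ≈ 2651.125; standard quotas: Oakdale 6.544, Rivermont 0.736, Pinehurst 0.720.
Rounding down gives 6, 0, 0 = 6 seats, so the divisor must be adjusted.
With modified divisor 2100: modified quotas Oakdale 8.261, Rivermont 0.929, Pinehurst 0.910.
Rounding down: Oakdale 8, Rivermont 0, Pinehurst 0 (total 8).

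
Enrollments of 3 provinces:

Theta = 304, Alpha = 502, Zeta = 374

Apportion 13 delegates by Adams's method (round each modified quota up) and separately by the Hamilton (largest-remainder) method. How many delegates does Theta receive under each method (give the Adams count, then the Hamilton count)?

4 and 3

Adams: Theta 4, Alpha 5, Zeta 4.
Hamilton: Theta 3, Alpha 6, Zeta 4.
Theta gets 4 under Adams and 3 under Hamilton.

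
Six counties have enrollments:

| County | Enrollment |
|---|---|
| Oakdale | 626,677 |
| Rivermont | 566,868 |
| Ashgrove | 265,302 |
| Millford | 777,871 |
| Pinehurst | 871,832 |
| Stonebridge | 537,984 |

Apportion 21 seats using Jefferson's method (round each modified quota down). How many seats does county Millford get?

5

Standard divisor 3646534/21 ≈ 173644.476; standard quotas: Oakdale 3.609, Rivermont 3.265, Ashgrove 1.528, Millford 4.480, Pinehurst 5.021, Stonebridge 3.098.
Rounding down gives 3, 3, 1, 4, 5, 3 = 19 seats, so the divisor must be adjusted.
With modified divisor 150400: modified quotas Oakdale 4.167, Rivermont 3.769, Ashgrove 1.764, Millford 5.172, Pinehurst 5.797, Stonebridge 3.577.
Rounding down: Oakdale 4, Rivermont 3, Ashgrove 1, Millford 5, Pinehurst 5, Stonebridge 3 (total 21).
Millford receives 5.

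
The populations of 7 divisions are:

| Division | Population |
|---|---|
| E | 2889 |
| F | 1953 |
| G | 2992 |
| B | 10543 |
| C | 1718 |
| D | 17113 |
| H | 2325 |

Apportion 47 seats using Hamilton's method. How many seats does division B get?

Total 39533; standard divisor 39533/47 ≈ 841.128.
Standard quotas: E 3.4347, F 2.3219, G 3.5571, B 12.5344, C 2.0425, D 20.3453, H 2.7641.
Lower quotas: E 3, F 2, G 3, B 12, C 2, D 20, H 2 (sum 44, leaving 3 seats).
Remainders in descending order: H 0.7641, G 0.5571, B 0.5344, E 0.4347, D 0.3453, F 0.3219, C 0.0425.
The surplus seats go to H, G, B.
B receives 13.

13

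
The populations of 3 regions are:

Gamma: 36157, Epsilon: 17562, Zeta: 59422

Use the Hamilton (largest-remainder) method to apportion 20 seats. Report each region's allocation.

Gamma 6, Epsilon 3, Zeta 11

The standard divisor is 113141/20 ≈ 5657.05.
Standard quotas: Gamma 6.3915, Epsilon 3.1044, Zeta 10.5041.
Lower quotas: Gamma 6, Epsilon 3, Zeta 10 (sum 19, leaving 1 seat).
Remainders in descending order: Zeta 0.5041, Gamma 0.3915, Epsilon 0.1044.
The surplus seat goes to Zeta.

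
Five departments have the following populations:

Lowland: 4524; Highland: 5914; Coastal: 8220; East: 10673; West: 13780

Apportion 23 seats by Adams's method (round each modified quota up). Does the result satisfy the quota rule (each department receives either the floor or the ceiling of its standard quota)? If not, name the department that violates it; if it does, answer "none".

Standard quotas: Lowland 2.414, Highland 3.155, Coastal 4.385, East 5.694, West 7.352.
Adams allocation: Lowland 3, Highland 3, Coastal 4, East 6, West 7.
Every allocation lies between the lower and upper quota.

none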